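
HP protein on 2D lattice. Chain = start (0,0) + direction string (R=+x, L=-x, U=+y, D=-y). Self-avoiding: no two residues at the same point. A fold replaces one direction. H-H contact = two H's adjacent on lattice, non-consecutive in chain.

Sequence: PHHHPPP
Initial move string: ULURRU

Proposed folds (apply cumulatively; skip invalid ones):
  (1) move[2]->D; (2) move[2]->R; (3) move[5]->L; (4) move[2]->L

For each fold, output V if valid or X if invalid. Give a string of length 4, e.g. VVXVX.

Answer: XXXX

Derivation:
Initial: ULURRU -> [(0, 0), (0, 1), (-1, 1), (-1, 2), (0, 2), (1, 2), (1, 3)]
Fold 1: move[2]->D => ULDRRU INVALID (collision), skipped
Fold 2: move[2]->R => ULRRRU INVALID (collision), skipped
Fold 3: move[5]->L => ULURRL INVALID (collision), skipped
Fold 4: move[2]->L => ULLRRU INVALID (collision), skipped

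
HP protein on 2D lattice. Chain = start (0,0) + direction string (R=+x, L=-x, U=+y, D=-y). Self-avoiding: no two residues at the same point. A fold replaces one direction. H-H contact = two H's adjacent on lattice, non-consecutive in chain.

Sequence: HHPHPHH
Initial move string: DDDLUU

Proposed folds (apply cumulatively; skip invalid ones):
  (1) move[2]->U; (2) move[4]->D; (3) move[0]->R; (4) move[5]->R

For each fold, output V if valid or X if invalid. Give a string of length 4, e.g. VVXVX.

Answer: XXXX

Derivation:
Initial: DDDLUU -> [(0, 0), (0, -1), (0, -2), (0, -3), (-1, -3), (-1, -2), (-1, -1)]
Fold 1: move[2]->U => DDULUU INVALID (collision), skipped
Fold 2: move[4]->D => DDDLDU INVALID (collision), skipped
Fold 3: move[0]->R => RDDLUU INVALID (collision), skipped
Fold 4: move[5]->R => DDDLUR INVALID (collision), skipped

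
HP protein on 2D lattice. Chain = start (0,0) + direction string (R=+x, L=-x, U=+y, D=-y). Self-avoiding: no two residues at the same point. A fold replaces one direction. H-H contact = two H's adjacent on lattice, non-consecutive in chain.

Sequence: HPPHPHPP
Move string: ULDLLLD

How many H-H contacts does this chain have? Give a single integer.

Answer: 1

Derivation:
Positions: [(0, 0), (0, 1), (-1, 1), (-1, 0), (-2, 0), (-3, 0), (-4, 0), (-4, -1)]
H-H contact: residue 0 @(0,0) - residue 3 @(-1, 0)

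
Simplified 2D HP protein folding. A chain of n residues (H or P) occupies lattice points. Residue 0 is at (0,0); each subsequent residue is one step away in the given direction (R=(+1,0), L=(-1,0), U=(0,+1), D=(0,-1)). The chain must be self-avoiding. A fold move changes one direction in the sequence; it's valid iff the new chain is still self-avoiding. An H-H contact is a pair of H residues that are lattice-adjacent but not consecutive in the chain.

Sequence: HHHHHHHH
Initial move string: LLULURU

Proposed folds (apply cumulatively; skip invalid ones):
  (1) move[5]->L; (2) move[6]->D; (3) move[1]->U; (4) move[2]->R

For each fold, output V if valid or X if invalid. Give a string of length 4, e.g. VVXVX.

Initial: LLULURU -> [(0, 0), (-1, 0), (-2, 0), (-2, 1), (-3, 1), (-3, 2), (-2, 2), (-2, 3)]
Fold 1: move[5]->L => LLULULU VALID
Fold 2: move[6]->D => LLULULD VALID
Fold 3: move[1]->U => LUULULD VALID
Fold 4: move[2]->R => LURLULD INVALID (collision), skipped

Answer: VVVX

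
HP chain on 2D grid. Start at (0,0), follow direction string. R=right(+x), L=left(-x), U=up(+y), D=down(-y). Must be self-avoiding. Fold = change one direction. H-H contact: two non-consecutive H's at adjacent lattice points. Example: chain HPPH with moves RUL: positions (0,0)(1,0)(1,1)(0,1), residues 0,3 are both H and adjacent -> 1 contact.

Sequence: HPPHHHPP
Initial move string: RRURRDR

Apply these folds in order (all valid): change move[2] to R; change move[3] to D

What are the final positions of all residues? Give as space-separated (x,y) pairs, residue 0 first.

Initial moves: RRURRDR
Fold: move[2]->R => RRRRRDR (positions: [(0, 0), (1, 0), (2, 0), (3, 0), (4, 0), (5, 0), (5, -1), (6, -1)])
Fold: move[3]->D => RRRDRDR (positions: [(0, 0), (1, 0), (2, 0), (3, 0), (3, -1), (4, -1), (4, -2), (5, -2)])

Answer: (0,0) (1,0) (2,0) (3,0) (3,-1) (4,-1) (4,-2) (5,-2)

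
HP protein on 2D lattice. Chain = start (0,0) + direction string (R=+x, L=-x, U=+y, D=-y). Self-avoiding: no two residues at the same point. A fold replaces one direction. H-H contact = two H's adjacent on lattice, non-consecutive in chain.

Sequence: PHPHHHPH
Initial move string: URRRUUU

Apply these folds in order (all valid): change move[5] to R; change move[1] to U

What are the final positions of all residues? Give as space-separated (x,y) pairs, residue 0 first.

Answer: (0,0) (0,1) (0,2) (1,2) (2,2) (2,3) (3,3) (3,4)

Derivation:
Initial moves: URRRUUU
Fold: move[5]->R => URRRURU (positions: [(0, 0), (0, 1), (1, 1), (2, 1), (3, 1), (3, 2), (4, 2), (4, 3)])
Fold: move[1]->U => UURRURU (positions: [(0, 0), (0, 1), (0, 2), (1, 2), (2, 2), (2, 3), (3, 3), (3, 4)])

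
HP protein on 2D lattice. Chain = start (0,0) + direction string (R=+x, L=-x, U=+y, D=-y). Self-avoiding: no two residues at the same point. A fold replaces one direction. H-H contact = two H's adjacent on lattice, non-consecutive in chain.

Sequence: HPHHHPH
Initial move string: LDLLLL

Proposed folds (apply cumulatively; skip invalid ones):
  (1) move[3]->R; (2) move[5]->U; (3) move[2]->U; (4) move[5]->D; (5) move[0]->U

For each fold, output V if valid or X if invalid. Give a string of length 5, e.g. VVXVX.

Answer: XVXVX

Derivation:
Initial: LDLLLL -> [(0, 0), (-1, 0), (-1, -1), (-2, -1), (-3, -1), (-4, -1), (-5, -1)]
Fold 1: move[3]->R => LDLRLL INVALID (collision), skipped
Fold 2: move[5]->U => LDLLLU VALID
Fold 3: move[2]->U => LDULLU INVALID (collision), skipped
Fold 4: move[5]->D => LDLLLD VALID
Fold 5: move[0]->U => UDLLLD INVALID (collision), skipped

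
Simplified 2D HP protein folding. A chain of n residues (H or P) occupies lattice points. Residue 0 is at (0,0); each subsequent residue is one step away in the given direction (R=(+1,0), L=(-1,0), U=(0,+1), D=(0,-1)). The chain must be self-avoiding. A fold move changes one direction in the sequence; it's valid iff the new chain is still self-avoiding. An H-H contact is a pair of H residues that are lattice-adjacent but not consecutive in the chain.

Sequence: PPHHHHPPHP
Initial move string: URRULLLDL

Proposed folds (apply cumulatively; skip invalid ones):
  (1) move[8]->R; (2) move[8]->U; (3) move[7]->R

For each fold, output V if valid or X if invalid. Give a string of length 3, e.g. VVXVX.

Answer: XXX

Derivation:
Initial: URRULLLDL -> [(0, 0), (0, 1), (1, 1), (2, 1), (2, 2), (1, 2), (0, 2), (-1, 2), (-1, 1), (-2, 1)]
Fold 1: move[8]->R => URRULLLDR INVALID (collision), skipped
Fold 2: move[8]->U => URRULLLDU INVALID (collision), skipped
Fold 3: move[7]->R => URRULLLRL INVALID (collision), skipped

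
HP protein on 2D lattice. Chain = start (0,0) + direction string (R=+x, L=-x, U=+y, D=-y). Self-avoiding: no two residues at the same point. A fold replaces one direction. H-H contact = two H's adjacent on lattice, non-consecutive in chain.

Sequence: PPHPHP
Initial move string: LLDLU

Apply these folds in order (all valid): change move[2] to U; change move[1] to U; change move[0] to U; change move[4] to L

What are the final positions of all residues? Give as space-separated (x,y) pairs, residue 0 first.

Initial moves: LLDLU
Fold: move[2]->U => LLULU (positions: [(0, 0), (-1, 0), (-2, 0), (-2, 1), (-3, 1), (-3, 2)])
Fold: move[1]->U => LUULU (positions: [(0, 0), (-1, 0), (-1, 1), (-1, 2), (-2, 2), (-2, 3)])
Fold: move[0]->U => UUULU (positions: [(0, 0), (0, 1), (0, 2), (0, 3), (-1, 3), (-1, 4)])
Fold: move[4]->L => UUULL (positions: [(0, 0), (0, 1), (0, 2), (0, 3), (-1, 3), (-2, 3)])

Answer: (0,0) (0,1) (0,2) (0,3) (-1,3) (-2,3)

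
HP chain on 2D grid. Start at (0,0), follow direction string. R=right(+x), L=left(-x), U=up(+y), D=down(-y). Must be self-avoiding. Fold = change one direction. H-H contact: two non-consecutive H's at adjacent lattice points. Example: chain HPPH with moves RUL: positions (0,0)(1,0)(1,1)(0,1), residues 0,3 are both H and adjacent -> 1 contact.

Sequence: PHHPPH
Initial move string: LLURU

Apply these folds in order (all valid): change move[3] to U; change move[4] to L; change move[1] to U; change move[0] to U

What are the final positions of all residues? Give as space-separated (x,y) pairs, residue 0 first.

Answer: (0,0) (0,1) (0,2) (0,3) (0,4) (-1,4)

Derivation:
Initial moves: LLURU
Fold: move[3]->U => LLUUU (positions: [(0, 0), (-1, 0), (-2, 0), (-2, 1), (-2, 2), (-2, 3)])
Fold: move[4]->L => LLUUL (positions: [(0, 0), (-1, 0), (-2, 0), (-2, 1), (-2, 2), (-3, 2)])
Fold: move[1]->U => LUUUL (positions: [(0, 0), (-1, 0), (-1, 1), (-1, 2), (-1, 3), (-2, 3)])
Fold: move[0]->U => UUUUL (positions: [(0, 0), (0, 1), (0, 2), (0, 3), (0, 4), (-1, 4)])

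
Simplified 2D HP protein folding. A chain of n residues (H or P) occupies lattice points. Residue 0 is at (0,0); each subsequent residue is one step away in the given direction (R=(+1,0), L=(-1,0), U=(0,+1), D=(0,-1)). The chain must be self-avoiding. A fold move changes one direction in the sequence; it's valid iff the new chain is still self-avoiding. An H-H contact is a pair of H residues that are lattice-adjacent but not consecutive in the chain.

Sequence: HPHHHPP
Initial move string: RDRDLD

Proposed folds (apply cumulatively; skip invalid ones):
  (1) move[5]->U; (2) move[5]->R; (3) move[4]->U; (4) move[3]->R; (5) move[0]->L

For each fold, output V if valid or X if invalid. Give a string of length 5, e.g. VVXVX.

Answer: XXXXV

Derivation:
Initial: RDRDLD -> [(0, 0), (1, 0), (1, -1), (2, -1), (2, -2), (1, -2), (1, -3)]
Fold 1: move[5]->U => RDRDLU INVALID (collision), skipped
Fold 2: move[5]->R => RDRDLR INVALID (collision), skipped
Fold 3: move[4]->U => RDRDUD INVALID (collision), skipped
Fold 4: move[3]->R => RDRRLD INVALID (collision), skipped
Fold 5: move[0]->L => LDRDLD VALID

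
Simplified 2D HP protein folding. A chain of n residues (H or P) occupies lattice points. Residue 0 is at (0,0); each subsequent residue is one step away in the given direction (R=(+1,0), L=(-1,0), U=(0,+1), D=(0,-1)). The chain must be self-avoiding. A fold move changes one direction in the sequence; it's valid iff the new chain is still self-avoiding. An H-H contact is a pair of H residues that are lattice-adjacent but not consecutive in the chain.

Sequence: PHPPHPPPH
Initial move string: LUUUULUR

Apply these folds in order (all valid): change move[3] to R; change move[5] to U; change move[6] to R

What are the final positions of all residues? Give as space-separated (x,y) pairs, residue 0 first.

Initial moves: LUUUULUR
Fold: move[3]->R => LUURULUR (positions: [(0, 0), (-1, 0), (-1, 1), (-1, 2), (0, 2), (0, 3), (-1, 3), (-1, 4), (0, 4)])
Fold: move[5]->U => LUURUUUR (positions: [(0, 0), (-1, 0), (-1, 1), (-1, 2), (0, 2), (0, 3), (0, 4), (0, 5), (1, 5)])
Fold: move[6]->R => LUURUURR (positions: [(0, 0), (-1, 0), (-1, 1), (-1, 2), (0, 2), (0, 3), (0, 4), (1, 4), (2, 4)])

Answer: (0,0) (-1,0) (-1,1) (-1,2) (0,2) (0,3) (0,4) (1,4) (2,4)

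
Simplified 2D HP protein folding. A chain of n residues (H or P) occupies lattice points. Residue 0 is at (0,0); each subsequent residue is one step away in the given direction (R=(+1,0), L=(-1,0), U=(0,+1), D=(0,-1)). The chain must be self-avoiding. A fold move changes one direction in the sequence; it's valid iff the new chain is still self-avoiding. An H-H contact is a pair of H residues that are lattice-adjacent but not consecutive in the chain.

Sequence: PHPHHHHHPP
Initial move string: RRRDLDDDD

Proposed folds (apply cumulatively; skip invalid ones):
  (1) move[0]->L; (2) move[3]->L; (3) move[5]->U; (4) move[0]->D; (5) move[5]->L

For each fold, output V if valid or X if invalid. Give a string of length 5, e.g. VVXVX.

Answer: XXXVV

Derivation:
Initial: RRRDLDDDD -> [(0, 0), (1, 0), (2, 0), (3, 0), (3, -1), (2, -1), (2, -2), (2, -3), (2, -4), (2, -5)]
Fold 1: move[0]->L => LRRDLDDDD INVALID (collision), skipped
Fold 2: move[3]->L => RRRLLDDDD INVALID (collision), skipped
Fold 3: move[5]->U => RRRDLUDDD INVALID (collision), skipped
Fold 4: move[0]->D => DRRDLDDDD VALID
Fold 5: move[5]->L => DRRDLLDDD VALID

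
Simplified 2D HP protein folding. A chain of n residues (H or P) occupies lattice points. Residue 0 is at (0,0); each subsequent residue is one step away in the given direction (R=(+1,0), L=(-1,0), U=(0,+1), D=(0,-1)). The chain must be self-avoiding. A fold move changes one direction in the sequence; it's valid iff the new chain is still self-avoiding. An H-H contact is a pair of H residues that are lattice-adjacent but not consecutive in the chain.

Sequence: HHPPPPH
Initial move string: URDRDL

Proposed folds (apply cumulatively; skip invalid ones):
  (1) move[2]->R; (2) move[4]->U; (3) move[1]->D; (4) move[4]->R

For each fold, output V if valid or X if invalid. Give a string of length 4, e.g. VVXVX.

Answer: VVXX

Derivation:
Initial: URDRDL -> [(0, 0), (0, 1), (1, 1), (1, 0), (2, 0), (2, -1), (1, -1)]
Fold 1: move[2]->R => URRRDL VALID
Fold 2: move[4]->U => URRRUL VALID
Fold 3: move[1]->D => UDRRUL INVALID (collision), skipped
Fold 4: move[4]->R => URRRRL INVALID (collision), skipped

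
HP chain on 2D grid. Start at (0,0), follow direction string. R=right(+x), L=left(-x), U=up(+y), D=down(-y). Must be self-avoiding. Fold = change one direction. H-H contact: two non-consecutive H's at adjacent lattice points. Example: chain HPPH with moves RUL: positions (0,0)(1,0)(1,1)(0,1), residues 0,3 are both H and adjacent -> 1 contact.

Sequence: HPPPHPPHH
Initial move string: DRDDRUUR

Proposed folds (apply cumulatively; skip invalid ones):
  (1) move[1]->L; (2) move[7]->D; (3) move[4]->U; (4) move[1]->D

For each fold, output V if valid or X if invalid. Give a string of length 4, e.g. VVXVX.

Answer: XXXV

Derivation:
Initial: DRDDRUUR -> [(0, 0), (0, -1), (1, -1), (1, -2), (1, -3), (2, -3), (2, -2), (2, -1), (3, -1)]
Fold 1: move[1]->L => DLDDRUUR INVALID (collision), skipped
Fold 2: move[7]->D => DRDDRUUD INVALID (collision), skipped
Fold 3: move[4]->U => DRDDUUUR INVALID (collision), skipped
Fold 4: move[1]->D => DDDDRUUR VALID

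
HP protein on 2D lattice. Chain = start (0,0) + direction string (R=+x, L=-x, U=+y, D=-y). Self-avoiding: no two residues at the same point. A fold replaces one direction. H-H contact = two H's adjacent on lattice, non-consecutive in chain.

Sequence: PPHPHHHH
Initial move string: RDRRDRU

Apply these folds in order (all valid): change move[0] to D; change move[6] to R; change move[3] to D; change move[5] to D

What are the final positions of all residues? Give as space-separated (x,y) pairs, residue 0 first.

Answer: (0,0) (0,-1) (0,-2) (1,-2) (1,-3) (1,-4) (1,-5) (2,-5)

Derivation:
Initial moves: RDRRDRU
Fold: move[0]->D => DDRRDRU (positions: [(0, 0), (0, -1), (0, -2), (1, -2), (2, -2), (2, -3), (3, -3), (3, -2)])
Fold: move[6]->R => DDRRDRR (positions: [(0, 0), (0, -1), (0, -2), (1, -2), (2, -2), (2, -3), (3, -3), (4, -3)])
Fold: move[3]->D => DDRDDRR (positions: [(0, 0), (0, -1), (0, -2), (1, -2), (1, -3), (1, -4), (2, -4), (3, -4)])
Fold: move[5]->D => DDRDDDR (positions: [(0, 0), (0, -1), (0, -2), (1, -2), (1, -3), (1, -4), (1, -5), (2, -5)])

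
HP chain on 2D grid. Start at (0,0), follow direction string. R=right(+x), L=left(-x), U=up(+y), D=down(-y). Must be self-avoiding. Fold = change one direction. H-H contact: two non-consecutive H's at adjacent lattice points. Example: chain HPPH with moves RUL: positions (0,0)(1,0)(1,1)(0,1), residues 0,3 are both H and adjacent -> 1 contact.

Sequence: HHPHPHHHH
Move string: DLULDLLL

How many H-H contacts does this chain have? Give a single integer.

Positions: [(0, 0), (0, -1), (-1, -1), (-1, 0), (-2, 0), (-2, -1), (-3, -1), (-4, -1), (-5, -1)]
H-H contact: residue 0 @(0,0) - residue 3 @(-1, 0)

Answer: 1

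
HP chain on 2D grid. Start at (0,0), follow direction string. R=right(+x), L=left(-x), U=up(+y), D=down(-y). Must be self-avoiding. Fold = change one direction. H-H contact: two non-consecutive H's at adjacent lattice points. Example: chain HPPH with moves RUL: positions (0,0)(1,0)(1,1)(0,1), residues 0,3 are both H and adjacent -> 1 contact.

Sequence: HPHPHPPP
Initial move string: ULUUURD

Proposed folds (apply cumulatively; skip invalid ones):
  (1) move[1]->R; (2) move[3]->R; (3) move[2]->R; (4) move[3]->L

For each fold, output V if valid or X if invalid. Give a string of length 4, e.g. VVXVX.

Initial: ULUUURD -> [(0, 0), (0, 1), (-1, 1), (-1, 2), (-1, 3), (-1, 4), (0, 4), (0, 3)]
Fold 1: move[1]->R => URUUURD VALID
Fold 2: move[3]->R => URURURD VALID
Fold 3: move[2]->R => URRRURD VALID
Fold 4: move[3]->L => URRLURD INVALID (collision), skipped

Answer: VVVX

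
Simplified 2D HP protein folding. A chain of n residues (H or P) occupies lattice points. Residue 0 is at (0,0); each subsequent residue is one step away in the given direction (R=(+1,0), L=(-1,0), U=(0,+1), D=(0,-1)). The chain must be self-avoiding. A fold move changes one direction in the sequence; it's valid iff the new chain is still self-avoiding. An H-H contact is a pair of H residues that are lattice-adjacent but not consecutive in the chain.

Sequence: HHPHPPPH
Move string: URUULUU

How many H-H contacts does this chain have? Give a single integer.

Answer: 0

Derivation:
Positions: [(0, 0), (0, 1), (1, 1), (1, 2), (1, 3), (0, 3), (0, 4), (0, 5)]
No H-H contacts found.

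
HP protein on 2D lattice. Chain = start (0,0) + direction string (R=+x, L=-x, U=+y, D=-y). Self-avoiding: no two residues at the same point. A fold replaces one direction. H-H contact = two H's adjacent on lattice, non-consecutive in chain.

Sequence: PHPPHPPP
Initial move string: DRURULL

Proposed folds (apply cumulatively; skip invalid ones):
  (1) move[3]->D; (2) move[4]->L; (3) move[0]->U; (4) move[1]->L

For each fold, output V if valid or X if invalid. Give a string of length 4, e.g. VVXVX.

Initial: DRURULL -> [(0, 0), (0, -1), (1, -1), (1, 0), (2, 0), (2, 1), (1, 1), (0, 1)]
Fold 1: move[3]->D => DRUDULL INVALID (collision), skipped
Fold 2: move[4]->L => DRURLLL INVALID (collision), skipped
Fold 3: move[0]->U => URURULL VALID
Fold 4: move[1]->L => ULURULL VALID

Answer: XXVV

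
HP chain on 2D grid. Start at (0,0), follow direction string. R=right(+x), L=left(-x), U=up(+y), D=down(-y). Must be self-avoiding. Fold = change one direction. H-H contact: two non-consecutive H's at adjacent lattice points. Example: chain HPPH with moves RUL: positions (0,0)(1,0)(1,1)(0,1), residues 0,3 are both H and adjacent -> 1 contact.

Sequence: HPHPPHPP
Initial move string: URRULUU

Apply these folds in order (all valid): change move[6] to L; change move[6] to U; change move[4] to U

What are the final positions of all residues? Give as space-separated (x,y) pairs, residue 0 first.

Initial moves: URRULUU
Fold: move[6]->L => URRULUL (positions: [(0, 0), (0, 1), (1, 1), (2, 1), (2, 2), (1, 2), (1, 3), (0, 3)])
Fold: move[6]->U => URRULUU (positions: [(0, 0), (0, 1), (1, 1), (2, 1), (2, 2), (1, 2), (1, 3), (1, 4)])
Fold: move[4]->U => URRUUUU (positions: [(0, 0), (0, 1), (1, 1), (2, 1), (2, 2), (2, 3), (2, 4), (2, 5)])

Answer: (0,0) (0,1) (1,1) (2,1) (2,2) (2,3) (2,4) (2,5)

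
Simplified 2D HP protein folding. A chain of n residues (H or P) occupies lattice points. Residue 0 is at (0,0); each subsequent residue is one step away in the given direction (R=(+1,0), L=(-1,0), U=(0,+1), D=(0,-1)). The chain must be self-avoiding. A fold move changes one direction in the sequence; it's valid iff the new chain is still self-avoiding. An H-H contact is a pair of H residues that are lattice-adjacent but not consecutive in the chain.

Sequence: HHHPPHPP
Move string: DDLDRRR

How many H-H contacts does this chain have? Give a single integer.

Answer: 1

Derivation:
Positions: [(0, 0), (0, -1), (0, -2), (-1, -2), (-1, -3), (0, -3), (1, -3), (2, -3)]
H-H contact: residue 2 @(0,-2) - residue 5 @(0, -3)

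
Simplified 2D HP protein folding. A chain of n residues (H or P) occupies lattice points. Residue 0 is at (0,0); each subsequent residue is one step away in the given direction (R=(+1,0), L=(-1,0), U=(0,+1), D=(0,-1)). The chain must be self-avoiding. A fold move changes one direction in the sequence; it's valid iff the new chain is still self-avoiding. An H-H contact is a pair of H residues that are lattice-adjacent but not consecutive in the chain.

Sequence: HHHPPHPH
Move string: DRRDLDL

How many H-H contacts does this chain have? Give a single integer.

Answer: 1

Derivation:
Positions: [(0, 0), (0, -1), (1, -1), (2, -1), (2, -2), (1, -2), (1, -3), (0, -3)]
H-H contact: residue 2 @(1,-1) - residue 5 @(1, -2)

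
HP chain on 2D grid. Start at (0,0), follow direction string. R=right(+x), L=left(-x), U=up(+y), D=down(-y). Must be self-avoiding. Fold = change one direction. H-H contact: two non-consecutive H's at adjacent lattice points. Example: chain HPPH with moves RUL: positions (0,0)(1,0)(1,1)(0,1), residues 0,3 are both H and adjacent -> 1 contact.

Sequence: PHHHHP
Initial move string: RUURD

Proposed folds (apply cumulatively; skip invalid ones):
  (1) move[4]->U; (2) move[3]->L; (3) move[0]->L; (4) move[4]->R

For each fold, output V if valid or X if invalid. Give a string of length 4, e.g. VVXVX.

Initial: RUURD -> [(0, 0), (1, 0), (1, 1), (1, 2), (2, 2), (2, 1)]
Fold 1: move[4]->U => RUURU VALID
Fold 2: move[3]->L => RUULU VALID
Fold 3: move[0]->L => LUULU VALID
Fold 4: move[4]->R => LUULR INVALID (collision), skipped

Answer: VVVX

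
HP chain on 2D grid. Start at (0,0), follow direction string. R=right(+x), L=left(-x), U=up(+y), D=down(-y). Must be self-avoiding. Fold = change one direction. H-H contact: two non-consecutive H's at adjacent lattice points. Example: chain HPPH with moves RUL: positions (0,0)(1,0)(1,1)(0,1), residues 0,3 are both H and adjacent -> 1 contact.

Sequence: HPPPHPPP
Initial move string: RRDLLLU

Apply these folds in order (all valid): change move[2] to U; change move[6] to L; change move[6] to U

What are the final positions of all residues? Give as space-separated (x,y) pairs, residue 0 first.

Initial moves: RRDLLLU
Fold: move[2]->U => RRULLLU (positions: [(0, 0), (1, 0), (2, 0), (2, 1), (1, 1), (0, 1), (-1, 1), (-1, 2)])
Fold: move[6]->L => RRULLLL (positions: [(0, 0), (1, 0), (2, 0), (2, 1), (1, 1), (0, 1), (-1, 1), (-2, 1)])
Fold: move[6]->U => RRULLLU (positions: [(0, 0), (1, 0), (2, 0), (2, 1), (1, 1), (0, 1), (-1, 1), (-1, 2)])

Answer: (0,0) (1,0) (2,0) (2,1) (1,1) (0,1) (-1,1) (-1,2)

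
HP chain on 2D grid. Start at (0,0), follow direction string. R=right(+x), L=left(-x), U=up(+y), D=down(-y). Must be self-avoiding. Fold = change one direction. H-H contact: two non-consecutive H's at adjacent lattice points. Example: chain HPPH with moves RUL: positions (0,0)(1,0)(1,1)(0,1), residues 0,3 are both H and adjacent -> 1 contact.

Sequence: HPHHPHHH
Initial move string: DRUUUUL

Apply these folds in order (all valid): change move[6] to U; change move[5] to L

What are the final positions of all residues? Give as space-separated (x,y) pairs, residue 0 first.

Initial moves: DRUUUUL
Fold: move[6]->U => DRUUUUU (positions: [(0, 0), (0, -1), (1, -1), (1, 0), (1, 1), (1, 2), (1, 3), (1, 4)])
Fold: move[5]->L => DRUUULU (positions: [(0, 0), (0, -1), (1, -1), (1, 0), (1, 1), (1, 2), (0, 2), (0, 3)])

Answer: (0,0) (0,-1) (1,-1) (1,0) (1,1) (1,2) (0,2) (0,3)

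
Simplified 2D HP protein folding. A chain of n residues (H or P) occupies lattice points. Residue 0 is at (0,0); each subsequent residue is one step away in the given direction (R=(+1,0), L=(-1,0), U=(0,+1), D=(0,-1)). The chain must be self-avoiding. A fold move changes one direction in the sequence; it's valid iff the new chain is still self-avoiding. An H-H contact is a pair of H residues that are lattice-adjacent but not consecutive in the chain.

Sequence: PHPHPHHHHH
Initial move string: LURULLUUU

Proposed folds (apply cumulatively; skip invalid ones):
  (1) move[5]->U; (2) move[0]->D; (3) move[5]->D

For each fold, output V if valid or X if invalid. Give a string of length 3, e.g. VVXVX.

Answer: VXX

Derivation:
Initial: LURULLUUU -> [(0, 0), (-1, 0), (-1, 1), (0, 1), (0, 2), (-1, 2), (-2, 2), (-2, 3), (-2, 4), (-2, 5)]
Fold 1: move[5]->U => LURULUUUU VALID
Fold 2: move[0]->D => DURULUUUU INVALID (collision), skipped
Fold 3: move[5]->D => LURULDUUU INVALID (collision), skipped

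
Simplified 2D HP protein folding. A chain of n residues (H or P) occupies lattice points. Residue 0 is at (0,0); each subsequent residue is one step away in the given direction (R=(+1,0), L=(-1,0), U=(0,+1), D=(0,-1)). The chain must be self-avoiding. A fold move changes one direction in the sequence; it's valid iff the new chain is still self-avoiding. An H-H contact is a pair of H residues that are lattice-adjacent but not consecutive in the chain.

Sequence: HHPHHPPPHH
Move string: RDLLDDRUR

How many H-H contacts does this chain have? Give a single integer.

Answer: 2

Derivation:
Positions: [(0, 0), (1, 0), (1, -1), (0, -1), (-1, -1), (-1, -2), (-1, -3), (0, -3), (0, -2), (1, -2)]
H-H contact: residue 0 @(0,0) - residue 3 @(0, -1)
H-H contact: residue 3 @(0,-1) - residue 8 @(0, -2)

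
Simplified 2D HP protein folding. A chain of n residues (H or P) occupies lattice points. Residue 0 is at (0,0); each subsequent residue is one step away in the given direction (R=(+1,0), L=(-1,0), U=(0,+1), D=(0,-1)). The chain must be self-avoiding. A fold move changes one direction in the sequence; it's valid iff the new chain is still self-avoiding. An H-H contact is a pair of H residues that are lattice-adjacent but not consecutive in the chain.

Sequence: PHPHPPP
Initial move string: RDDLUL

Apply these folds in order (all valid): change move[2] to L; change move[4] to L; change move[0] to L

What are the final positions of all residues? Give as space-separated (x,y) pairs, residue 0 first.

Initial moves: RDDLUL
Fold: move[2]->L => RDLLUL (positions: [(0, 0), (1, 0), (1, -1), (0, -1), (-1, -1), (-1, 0), (-2, 0)])
Fold: move[4]->L => RDLLLL (positions: [(0, 0), (1, 0), (1, -1), (0, -1), (-1, -1), (-2, -1), (-3, -1)])
Fold: move[0]->L => LDLLLL (positions: [(0, 0), (-1, 0), (-1, -1), (-2, -1), (-3, -1), (-4, -1), (-5, -1)])

Answer: (0,0) (-1,0) (-1,-1) (-2,-1) (-3,-1) (-4,-1) (-5,-1)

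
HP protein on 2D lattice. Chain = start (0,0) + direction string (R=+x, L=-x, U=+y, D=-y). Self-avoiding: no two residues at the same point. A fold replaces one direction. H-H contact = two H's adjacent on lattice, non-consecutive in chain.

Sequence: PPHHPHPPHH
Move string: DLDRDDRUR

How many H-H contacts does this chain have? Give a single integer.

Answer: 1

Derivation:
Positions: [(0, 0), (0, -1), (-1, -1), (-1, -2), (0, -2), (0, -3), (0, -4), (1, -4), (1, -3), (2, -3)]
H-H contact: residue 5 @(0,-3) - residue 8 @(1, -3)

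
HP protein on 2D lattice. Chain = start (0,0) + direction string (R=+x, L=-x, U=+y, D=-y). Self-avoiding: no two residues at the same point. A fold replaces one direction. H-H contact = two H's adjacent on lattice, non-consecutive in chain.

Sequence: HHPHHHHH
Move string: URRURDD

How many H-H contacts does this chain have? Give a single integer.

Answer: 1

Derivation:
Positions: [(0, 0), (0, 1), (1, 1), (2, 1), (2, 2), (3, 2), (3, 1), (3, 0)]
H-H contact: residue 3 @(2,1) - residue 6 @(3, 1)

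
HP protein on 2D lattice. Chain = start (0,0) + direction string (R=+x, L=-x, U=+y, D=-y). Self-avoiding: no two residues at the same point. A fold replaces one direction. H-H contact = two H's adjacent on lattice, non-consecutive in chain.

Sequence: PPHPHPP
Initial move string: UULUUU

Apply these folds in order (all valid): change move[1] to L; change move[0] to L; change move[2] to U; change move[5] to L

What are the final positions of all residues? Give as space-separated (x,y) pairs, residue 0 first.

Answer: (0,0) (-1,0) (-2,0) (-2,1) (-2,2) (-2,3) (-3,3)

Derivation:
Initial moves: UULUUU
Fold: move[1]->L => ULLUUU (positions: [(0, 0), (0, 1), (-1, 1), (-2, 1), (-2, 2), (-2, 3), (-2, 4)])
Fold: move[0]->L => LLLUUU (positions: [(0, 0), (-1, 0), (-2, 0), (-3, 0), (-3, 1), (-3, 2), (-3, 3)])
Fold: move[2]->U => LLUUUU (positions: [(0, 0), (-1, 0), (-2, 0), (-2, 1), (-2, 2), (-2, 3), (-2, 4)])
Fold: move[5]->L => LLUUUL (positions: [(0, 0), (-1, 0), (-2, 0), (-2, 1), (-2, 2), (-2, 3), (-3, 3)])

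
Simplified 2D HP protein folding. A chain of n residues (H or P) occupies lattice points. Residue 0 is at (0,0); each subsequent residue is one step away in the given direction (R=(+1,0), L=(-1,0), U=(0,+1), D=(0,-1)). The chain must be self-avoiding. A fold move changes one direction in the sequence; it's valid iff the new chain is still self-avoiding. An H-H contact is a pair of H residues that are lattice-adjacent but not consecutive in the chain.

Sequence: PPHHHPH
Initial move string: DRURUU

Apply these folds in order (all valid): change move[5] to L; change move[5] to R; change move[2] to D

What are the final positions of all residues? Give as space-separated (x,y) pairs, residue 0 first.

Answer: (0,0) (0,-1) (1,-1) (1,-2) (2,-2) (2,-1) (3,-1)

Derivation:
Initial moves: DRURUU
Fold: move[5]->L => DRURUL (positions: [(0, 0), (0, -1), (1, -1), (1, 0), (2, 0), (2, 1), (1, 1)])
Fold: move[5]->R => DRURUR (positions: [(0, 0), (0, -1), (1, -1), (1, 0), (2, 0), (2, 1), (3, 1)])
Fold: move[2]->D => DRDRUR (positions: [(0, 0), (0, -1), (1, -1), (1, -2), (2, -2), (2, -1), (3, -1)])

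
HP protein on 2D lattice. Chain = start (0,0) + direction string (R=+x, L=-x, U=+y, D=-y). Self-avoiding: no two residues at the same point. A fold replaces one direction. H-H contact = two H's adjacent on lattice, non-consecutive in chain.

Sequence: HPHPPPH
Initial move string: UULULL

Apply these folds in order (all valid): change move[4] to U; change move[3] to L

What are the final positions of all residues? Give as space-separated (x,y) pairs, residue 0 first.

Answer: (0,0) (0,1) (0,2) (-1,2) (-2,2) (-2,3) (-3,3)

Derivation:
Initial moves: UULULL
Fold: move[4]->U => UULUUL (positions: [(0, 0), (0, 1), (0, 2), (-1, 2), (-1, 3), (-1, 4), (-2, 4)])
Fold: move[3]->L => UULLUL (positions: [(0, 0), (0, 1), (0, 2), (-1, 2), (-2, 2), (-2, 3), (-3, 3)])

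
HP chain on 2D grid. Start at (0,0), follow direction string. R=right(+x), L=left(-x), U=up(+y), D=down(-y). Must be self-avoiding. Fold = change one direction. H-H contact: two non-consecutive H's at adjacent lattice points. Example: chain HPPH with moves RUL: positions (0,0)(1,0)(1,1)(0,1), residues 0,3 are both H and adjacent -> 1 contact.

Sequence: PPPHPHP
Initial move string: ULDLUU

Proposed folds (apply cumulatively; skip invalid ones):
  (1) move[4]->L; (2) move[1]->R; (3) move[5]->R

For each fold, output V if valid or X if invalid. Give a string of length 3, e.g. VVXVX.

Initial: ULDLUU -> [(0, 0), (0, 1), (-1, 1), (-1, 0), (-2, 0), (-2, 1), (-2, 2)]
Fold 1: move[4]->L => ULDLLU VALID
Fold 2: move[1]->R => URDLLU INVALID (collision), skipped
Fold 3: move[5]->R => ULDLLR INVALID (collision), skipped

Answer: VXX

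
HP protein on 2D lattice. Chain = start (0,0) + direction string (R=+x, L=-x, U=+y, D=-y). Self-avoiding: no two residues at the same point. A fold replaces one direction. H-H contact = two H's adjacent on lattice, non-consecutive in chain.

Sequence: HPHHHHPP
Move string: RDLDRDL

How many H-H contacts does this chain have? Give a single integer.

Positions: [(0, 0), (1, 0), (1, -1), (0, -1), (0, -2), (1, -2), (1, -3), (0, -3)]
H-H contact: residue 0 @(0,0) - residue 3 @(0, -1)
H-H contact: residue 2 @(1,-1) - residue 5 @(1, -2)

Answer: 2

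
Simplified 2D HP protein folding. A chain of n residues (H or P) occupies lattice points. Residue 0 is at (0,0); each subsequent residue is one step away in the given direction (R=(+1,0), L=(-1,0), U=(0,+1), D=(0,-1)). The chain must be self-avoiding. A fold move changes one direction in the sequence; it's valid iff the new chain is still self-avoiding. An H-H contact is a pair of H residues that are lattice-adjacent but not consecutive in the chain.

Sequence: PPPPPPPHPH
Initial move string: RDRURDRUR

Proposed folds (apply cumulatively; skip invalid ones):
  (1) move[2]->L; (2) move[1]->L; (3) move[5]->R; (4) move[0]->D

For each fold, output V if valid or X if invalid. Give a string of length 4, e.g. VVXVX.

Initial: RDRURDRUR -> [(0, 0), (1, 0), (1, -1), (2, -1), (2, 0), (3, 0), (3, -1), (4, -1), (4, 0), (5, 0)]
Fold 1: move[2]->L => RDLURDRUR INVALID (collision), skipped
Fold 2: move[1]->L => RLRURDRUR INVALID (collision), skipped
Fold 3: move[5]->R => RDRURRRUR VALID
Fold 4: move[0]->D => DDRURRRUR VALID

Answer: XXVV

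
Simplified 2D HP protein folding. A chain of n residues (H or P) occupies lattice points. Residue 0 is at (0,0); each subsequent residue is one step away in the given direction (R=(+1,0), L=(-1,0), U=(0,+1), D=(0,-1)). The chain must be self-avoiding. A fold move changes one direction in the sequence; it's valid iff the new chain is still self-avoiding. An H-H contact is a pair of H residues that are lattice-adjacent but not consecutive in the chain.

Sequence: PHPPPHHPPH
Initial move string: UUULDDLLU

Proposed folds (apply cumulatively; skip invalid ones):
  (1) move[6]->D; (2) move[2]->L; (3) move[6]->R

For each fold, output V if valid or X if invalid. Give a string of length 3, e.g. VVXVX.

Answer: VVX

Derivation:
Initial: UUULDDLLU -> [(0, 0), (0, 1), (0, 2), (0, 3), (-1, 3), (-1, 2), (-1, 1), (-2, 1), (-3, 1), (-3, 2)]
Fold 1: move[6]->D => UUULDDDLU VALID
Fold 2: move[2]->L => UULLDDDLU VALID
Fold 3: move[6]->R => UULLDDRLU INVALID (collision), skipped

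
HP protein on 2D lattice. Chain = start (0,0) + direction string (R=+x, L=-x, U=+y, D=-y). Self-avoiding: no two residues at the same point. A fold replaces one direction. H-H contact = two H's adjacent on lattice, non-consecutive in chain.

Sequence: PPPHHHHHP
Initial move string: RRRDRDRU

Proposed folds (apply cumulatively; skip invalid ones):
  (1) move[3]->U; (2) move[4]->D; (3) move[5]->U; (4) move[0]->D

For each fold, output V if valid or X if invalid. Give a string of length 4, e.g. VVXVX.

Answer: VXVV

Derivation:
Initial: RRRDRDRU -> [(0, 0), (1, 0), (2, 0), (3, 0), (3, -1), (4, -1), (4, -2), (5, -2), (5, -1)]
Fold 1: move[3]->U => RRRURDRU VALID
Fold 2: move[4]->D => RRRUDDRU INVALID (collision), skipped
Fold 3: move[5]->U => RRRURURU VALID
Fold 4: move[0]->D => DRRURURU VALID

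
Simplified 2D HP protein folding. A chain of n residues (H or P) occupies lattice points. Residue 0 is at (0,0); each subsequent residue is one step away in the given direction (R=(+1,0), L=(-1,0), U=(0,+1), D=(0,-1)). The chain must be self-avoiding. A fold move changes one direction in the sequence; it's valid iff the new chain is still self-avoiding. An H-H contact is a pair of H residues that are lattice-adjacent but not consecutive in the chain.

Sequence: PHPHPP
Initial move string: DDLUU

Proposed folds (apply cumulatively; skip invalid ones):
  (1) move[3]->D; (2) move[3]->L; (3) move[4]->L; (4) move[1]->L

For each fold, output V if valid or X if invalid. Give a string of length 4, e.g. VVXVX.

Answer: XVVV

Derivation:
Initial: DDLUU -> [(0, 0), (0, -1), (0, -2), (-1, -2), (-1, -1), (-1, 0)]
Fold 1: move[3]->D => DDLDU INVALID (collision), skipped
Fold 2: move[3]->L => DDLLU VALID
Fold 3: move[4]->L => DDLLL VALID
Fold 4: move[1]->L => DLLLL VALID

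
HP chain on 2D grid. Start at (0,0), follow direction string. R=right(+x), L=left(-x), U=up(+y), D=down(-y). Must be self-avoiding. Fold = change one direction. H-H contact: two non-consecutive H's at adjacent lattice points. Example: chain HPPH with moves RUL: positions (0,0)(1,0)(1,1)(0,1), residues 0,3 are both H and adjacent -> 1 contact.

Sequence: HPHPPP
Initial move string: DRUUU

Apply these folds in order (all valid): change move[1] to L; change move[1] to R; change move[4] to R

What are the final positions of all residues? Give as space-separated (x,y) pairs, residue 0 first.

Answer: (0,0) (0,-1) (1,-1) (1,0) (1,1) (2,1)

Derivation:
Initial moves: DRUUU
Fold: move[1]->L => DLUUU (positions: [(0, 0), (0, -1), (-1, -1), (-1, 0), (-1, 1), (-1, 2)])
Fold: move[1]->R => DRUUU (positions: [(0, 0), (0, -1), (1, -1), (1, 0), (1, 1), (1, 2)])
Fold: move[4]->R => DRUUR (positions: [(0, 0), (0, -1), (1, -1), (1, 0), (1, 1), (2, 1)])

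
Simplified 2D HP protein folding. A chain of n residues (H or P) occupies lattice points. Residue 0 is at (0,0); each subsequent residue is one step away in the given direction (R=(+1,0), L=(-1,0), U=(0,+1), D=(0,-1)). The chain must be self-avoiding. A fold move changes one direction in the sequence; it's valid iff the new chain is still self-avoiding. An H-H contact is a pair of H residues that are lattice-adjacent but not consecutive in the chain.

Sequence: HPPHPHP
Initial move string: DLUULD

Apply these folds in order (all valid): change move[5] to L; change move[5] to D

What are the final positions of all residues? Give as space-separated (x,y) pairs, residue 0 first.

Answer: (0,0) (0,-1) (-1,-1) (-1,0) (-1,1) (-2,1) (-2,0)

Derivation:
Initial moves: DLUULD
Fold: move[5]->L => DLUULL (positions: [(0, 0), (0, -1), (-1, -1), (-1, 0), (-1, 1), (-2, 1), (-3, 1)])
Fold: move[5]->D => DLUULD (positions: [(0, 0), (0, -1), (-1, -1), (-1, 0), (-1, 1), (-2, 1), (-2, 0)])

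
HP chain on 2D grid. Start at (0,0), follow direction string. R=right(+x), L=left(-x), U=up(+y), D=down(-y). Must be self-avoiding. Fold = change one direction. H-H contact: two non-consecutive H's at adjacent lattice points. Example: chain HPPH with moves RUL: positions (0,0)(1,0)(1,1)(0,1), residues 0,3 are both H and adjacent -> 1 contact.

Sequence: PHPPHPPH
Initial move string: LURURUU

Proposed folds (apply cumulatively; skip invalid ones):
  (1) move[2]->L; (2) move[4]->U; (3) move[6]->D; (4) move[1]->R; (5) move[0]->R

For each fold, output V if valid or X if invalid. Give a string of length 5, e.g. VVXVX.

Initial: LURURUU -> [(0, 0), (-1, 0), (-1, 1), (0, 1), (0, 2), (1, 2), (1, 3), (1, 4)]
Fold 1: move[2]->L => LULURUU VALID
Fold 2: move[4]->U => LULUUUU VALID
Fold 3: move[6]->D => LULUUUD INVALID (collision), skipped
Fold 4: move[1]->R => LRLUUUU INVALID (collision), skipped
Fold 5: move[0]->R => RULUUUU VALID

Answer: VVXXV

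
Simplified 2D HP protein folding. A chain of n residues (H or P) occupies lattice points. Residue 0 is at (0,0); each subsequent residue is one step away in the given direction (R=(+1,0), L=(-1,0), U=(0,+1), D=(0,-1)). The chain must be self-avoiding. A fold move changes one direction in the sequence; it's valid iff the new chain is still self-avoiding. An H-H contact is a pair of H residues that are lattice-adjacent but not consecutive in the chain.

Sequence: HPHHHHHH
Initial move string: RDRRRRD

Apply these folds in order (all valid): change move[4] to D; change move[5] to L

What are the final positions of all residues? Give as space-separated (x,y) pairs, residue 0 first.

Initial moves: RDRRRRD
Fold: move[4]->D => RDRRDRD (positions: [(0, 0), (1, 0), (1, -1), (2, -1), (3, -1), (3, -2), (4, -2), (4, -3)])
Fold: move[5]->L => RDRRDLD (positions: [(0, 0), (1, 0), (1, -1), (2, -1), (3, -1), (3, -2), (2, -2), (2, -3)])

Answer: (0,0) (1,0) (1,-1) (2,-1) (3,-1) (3,-2) (2,-2) (2,-3)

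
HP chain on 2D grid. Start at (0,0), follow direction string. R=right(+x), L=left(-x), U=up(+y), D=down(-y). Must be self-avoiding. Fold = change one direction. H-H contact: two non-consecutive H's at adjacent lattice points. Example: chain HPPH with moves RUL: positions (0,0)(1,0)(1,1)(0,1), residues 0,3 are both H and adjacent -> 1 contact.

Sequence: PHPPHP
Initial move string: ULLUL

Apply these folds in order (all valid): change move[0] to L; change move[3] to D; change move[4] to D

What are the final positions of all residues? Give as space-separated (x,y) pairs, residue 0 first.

Answer: (0,0) (-1,0) (-2,0) (-3,0) (-3,-1) (-3,-2)

Derivation:
Initial moves: ULLUL
Fold: move[0]->L => LLLUL (positions: [(0, 0), (-1, 0), (-2, 0), (-3, 0), (-3, 1), (-4, 1)])
Fold: move[3]->D => LLLDL (positions: [(0, 0), (-1, 0), (-2, 0), (-3, 0), (-3, -1), (-4, -1)])
Fold: move[4]->D => LLLDD (positions: [(0, 0), (-1, 0), (-2, 0), (-3, 0), (-3, -1), (-3, -2)])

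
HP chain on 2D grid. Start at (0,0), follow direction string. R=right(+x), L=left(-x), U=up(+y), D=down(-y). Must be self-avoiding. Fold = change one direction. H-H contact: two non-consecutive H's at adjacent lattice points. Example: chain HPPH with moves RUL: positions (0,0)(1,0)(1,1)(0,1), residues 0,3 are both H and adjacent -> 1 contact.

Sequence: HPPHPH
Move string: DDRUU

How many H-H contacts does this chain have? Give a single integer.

Positions: [(0, 0), (0, -1), (0, -2), (1, -2), (1, -1), (1, 0)]
H-H contact: residue 0 @(0,0) - residue 5 @(1, 0)

Answer: 1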